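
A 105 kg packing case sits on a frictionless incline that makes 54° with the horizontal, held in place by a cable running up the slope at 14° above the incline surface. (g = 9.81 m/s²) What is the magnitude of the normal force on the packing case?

Take axes along and perpendicular to the incline. Weight components: W sin 54° = 833.3 N down-slope, W cos 54° = 605.4 N into the surface.
Along incline: T cos 14° = W sin 54° → T = 858.8 N.
Perpendicular: N = W cos 54° − T sin 14° = 397.7 N.

N ≈ 398 N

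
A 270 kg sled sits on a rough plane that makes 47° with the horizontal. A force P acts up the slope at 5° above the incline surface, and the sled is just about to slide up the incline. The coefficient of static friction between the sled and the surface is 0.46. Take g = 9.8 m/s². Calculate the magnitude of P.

On the verge of sliding up the incline, friction equals μN and acts down the slope.
Perpendicular: N + P sin 5° = W cos 47° = 1805 N.
Along incline: P cos 5° = W sin 47° + μN  with W sin 47° = 1935 N.
Solving the pair for P and N: P = 2668 N, N = 1572 N (and f = μN = 723.1 N).

P ≈ 2670 N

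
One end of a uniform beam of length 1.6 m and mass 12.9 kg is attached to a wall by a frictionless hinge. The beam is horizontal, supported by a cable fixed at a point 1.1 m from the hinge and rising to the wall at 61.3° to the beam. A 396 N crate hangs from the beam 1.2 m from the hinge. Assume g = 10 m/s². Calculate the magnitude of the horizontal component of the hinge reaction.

H_x ≈ 288 N

Take torques about the hinge: T sin 61.3° · 1.1 = 12.9×10×0.8 + 396×1.2 = 578.4 N·m.
So T = 578.4 / (0.8771 × 1.1) = 599.46 N.
ΣF_x = 0: H_x = T cos 61.3° = 287.88 N.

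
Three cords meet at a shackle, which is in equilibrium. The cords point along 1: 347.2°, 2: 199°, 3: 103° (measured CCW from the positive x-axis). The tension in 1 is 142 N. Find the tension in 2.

Resolve: ΣF_x = 142 cos 347.2° + T_2 cos 199° + T_3 cos 103° = 0.
        ΣF_y = 142 sin 347.2° + T_2 sin 199° + T_3 sin 103° = 0.
The known terms sum to (138.5, -31.46) N, so -0.9455 T_2 − 0.2250 T_3 = -138.5 and -0.3256 T_2 + 0.9744 T_3 = 31.46.
Solving simultaneously: T_2 = 128.5 N, T_3 = 75.24 N.

T_2 ≈ 129 N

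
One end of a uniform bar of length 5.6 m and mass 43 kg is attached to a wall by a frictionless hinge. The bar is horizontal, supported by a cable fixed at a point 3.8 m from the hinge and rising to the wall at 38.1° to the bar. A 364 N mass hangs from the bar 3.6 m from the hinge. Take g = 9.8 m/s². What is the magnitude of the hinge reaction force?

Take torques about the hinge: T sin 38.1° · 3.8 = 43×9.8×2.8 + 364×3.6 = 2490.3 N·m.
So T = 2490.3 / (0.6170 × 3.8) = 1062.1 N.
ΣF_x = 0: H_x = T cos 38.1° = 835.8 N.
ΣF_y = 0: H_y = (43×9.8 + 364) − T sin 38.1° = 785.4 − 655.35 = 130.05 N.
|H| = √(H_x² + H_y²) = √((835.8)² + (130.05)²) = 845.85 N.

|H| ≈ 846 N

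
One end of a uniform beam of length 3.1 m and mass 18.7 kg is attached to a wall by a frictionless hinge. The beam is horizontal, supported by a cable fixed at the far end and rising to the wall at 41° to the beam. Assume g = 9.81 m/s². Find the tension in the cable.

T ≈ 140 N

Take torques about the hinge: T sin 41° · 3.1 = 18.7×9.81×1.55 = 284.34 N·m.
So T = 284.34 / (0.6561 × 3.1) = 139.81 N.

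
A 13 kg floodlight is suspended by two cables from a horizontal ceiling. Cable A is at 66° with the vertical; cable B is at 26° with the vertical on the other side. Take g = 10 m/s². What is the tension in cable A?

Angles from the horizontal: cable A is 90° − 66° = 24°, cable B is 90° − 26° = 64°.
Weight W = 13 × 10 = 130 N acts straight down.
Horizontal: T_A cos 24° = T_B cos 64°  →  T_B = 2.084 T_A.
Vertical: T_A sin 24° + T_B sin 64° = 130.
Substituting the horizontal relation into the vertical equation gives 2.28 T_A = 130, so T_A = 57.02 N.

T_A ≈ 57 N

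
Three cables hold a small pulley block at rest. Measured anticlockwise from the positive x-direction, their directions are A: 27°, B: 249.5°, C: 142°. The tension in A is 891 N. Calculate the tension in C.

T_C ≈ 631 N

Resolve: ΣF_x = 891 cos 27° + T_B cos 249.5° + T_C cos 142° = 0.
        ΣF_y = 891 sin 27° + T_B sin 249.5° + T_C sin 142° = 0.
The known terms sum to (793.9, 404.5) N, so -0.3502 T_B − 0.7880 T_C = -793.9 and -0.9367 T_B + 0.6157 T_C = -404.5.
Solving simultaneously: T_B = 846.7 N, T_C = 631.2 N.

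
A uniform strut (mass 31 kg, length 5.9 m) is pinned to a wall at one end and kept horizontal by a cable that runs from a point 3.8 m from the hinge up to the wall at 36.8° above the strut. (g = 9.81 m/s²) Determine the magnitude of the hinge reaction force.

Take torques about the hinge: T sin 36.8° · 3.8 = 31×9.81×2.95 = 897.12 N·m.
So T = 897.12 / (0.5990 × 3.8) = 394.12 N.
ΣF_x = 0: H_x = T cos 36.8° = 315.58 N.
ΣF_y = 0: H_y = (31×9.81) − T sin 36.8° = 304.11 − 236.09 = 68.025 N.
|H| = √(H_x² + H_y²) = √((315.58)² + (68.025)²) = 322.83 N.

|H| ≈ 323 N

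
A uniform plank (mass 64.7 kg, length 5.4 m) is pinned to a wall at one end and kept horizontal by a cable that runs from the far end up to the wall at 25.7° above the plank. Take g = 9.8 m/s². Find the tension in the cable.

T ≈ 731 N

Take torques about the hinge: T sin 25.7° · 5.4 = 64.7×9.8×2.7 = 1712 N·m.
So T = 1712 / (0.4337 × 5.4) = 731.06 N.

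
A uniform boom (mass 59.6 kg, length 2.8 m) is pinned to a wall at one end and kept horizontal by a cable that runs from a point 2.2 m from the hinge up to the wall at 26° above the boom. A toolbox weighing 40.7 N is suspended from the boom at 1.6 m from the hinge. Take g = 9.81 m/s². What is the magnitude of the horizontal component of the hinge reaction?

Take torques about the hinge: T sin 26° · 2.2 = 59.6×9.81×1.4 + 40.7×1.6 = 883.67 N·m.
So T = 883.67 / (0.4384 × 2.2) = 916.27 N.
ΣF_x = 0: H_x = T cos 26° = 823.54 N.

H_x ≈ 824 N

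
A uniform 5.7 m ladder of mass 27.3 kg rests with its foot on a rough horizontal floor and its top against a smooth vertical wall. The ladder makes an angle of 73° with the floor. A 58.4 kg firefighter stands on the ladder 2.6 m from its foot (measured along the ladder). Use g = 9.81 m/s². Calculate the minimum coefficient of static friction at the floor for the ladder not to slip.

ΣF_y = 0: N_floor = 27.3×9.81 + 58.4×9.81 = 840.72 N.
Torques about the foot: N_wall · 5.7 sin 73° = 27.3×9.81×2.85 cos 73° + 58.4×9.81×2.6 cos 73° → N_wall = 120.83 N.
ΣF_x = 0: f_floor = N_wall = 120.83 N.
μ_min = f_floor / N_floor = 120.83 / 840.72 = 0.1437.

μ_min ≈ 0.144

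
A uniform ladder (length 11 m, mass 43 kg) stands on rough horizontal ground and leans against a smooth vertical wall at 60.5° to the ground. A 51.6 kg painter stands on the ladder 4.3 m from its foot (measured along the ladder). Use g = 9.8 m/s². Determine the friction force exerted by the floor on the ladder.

Torques about the foot: N_wall · 11 sin 60.5° = 43×9.8×5.5 cos 60.5° + 51.6×9.8×4.3 cos 60.5° → N_wall = 231.05 N.
ΣF_x = 0: f_floor = N_wall = 231.05 N.

f ≈ 231 N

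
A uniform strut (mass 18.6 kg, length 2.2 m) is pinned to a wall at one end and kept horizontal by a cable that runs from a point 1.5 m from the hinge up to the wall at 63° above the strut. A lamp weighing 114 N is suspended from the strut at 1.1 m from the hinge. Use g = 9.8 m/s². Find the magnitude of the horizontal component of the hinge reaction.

Take torques about the hinge: T sin 63° · 1.5 = 18.6×9.8×1.1 + 114×1.1 = 325.91 N·m.
So T = 325.91 / (0.8910 × 1.5) = 243.85 N.
ΣF_x = 0: H_x = T cos 63° = 110.71 N.

H_x ≈ 111 N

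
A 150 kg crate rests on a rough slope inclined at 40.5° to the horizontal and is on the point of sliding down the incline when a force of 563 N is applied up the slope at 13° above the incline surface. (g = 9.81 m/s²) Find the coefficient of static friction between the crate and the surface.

μ ≈ 0.410

On the verge of sliding down the incline, friction is at its maximum μN and acts up the slope.
Perpendicular to incline: N = W cos 40.5° − P sin 13° = 1119 − 126.6 = 992.3 N.
Along incline: P cos 13° + μN = W sin 40.5° → μ = (W sin 40.5° − P cos 13°) / N = 0.4103.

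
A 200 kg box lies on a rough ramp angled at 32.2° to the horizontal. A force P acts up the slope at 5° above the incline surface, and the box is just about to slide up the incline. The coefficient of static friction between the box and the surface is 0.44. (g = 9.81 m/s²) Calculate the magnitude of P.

P ≈ 1720 N

On the verge of sliding up the incline, friction equals μN and acts down the slope.
Perpendicular: N + P sin 5° = W cos 32.2° = 1660 N.
Along incline: P cos 5° = W sin 32.2° + μN  with W sin 32.2° = 1046 N.
Solving the pair for P and N: P = 1717 N, N = 1511 N (and f = μN = 664.7 N).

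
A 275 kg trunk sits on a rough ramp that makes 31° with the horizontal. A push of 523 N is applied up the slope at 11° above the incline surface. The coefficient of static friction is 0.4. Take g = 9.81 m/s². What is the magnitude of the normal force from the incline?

N ≈ 2210 N

Axes along / perpendicular to the incline. W sin 31° = 1389 N down-slope; W cos 31° = 2312 N into the surface.
Perpendicular: N = W cos 31° − P sin 11° = 2312 − 99.79 = 2213 N.
Along incline: P cos 11° + f = W sin 31° (friction acts up-slope) → f = 1389 − 513.4 = 876.1 N.
|f| = 876.1 N ≤ μN = 885.1 N, so the trunk is indeed static.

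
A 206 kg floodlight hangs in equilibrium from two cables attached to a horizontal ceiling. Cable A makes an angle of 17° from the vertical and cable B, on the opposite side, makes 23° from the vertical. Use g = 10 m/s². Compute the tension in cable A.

Angles from the horizontal: cable A is 90° − 17° = 73°, cable B is 90° − 23° = 67°.
Weight W = 206 × 10 = 2060 N acts straight down.
Horizontal: T_A cos 73° = T_B cos 67°  →  T_B = 0.7483 T_A.
Vertical: T_A sin 73° + T_B sin 67° = 2060.
Substituting the horizontal relation into the vertical equation gives 1.645 T_A = 2060, so T_A = 1252 N.

T_A ≈ 1250 N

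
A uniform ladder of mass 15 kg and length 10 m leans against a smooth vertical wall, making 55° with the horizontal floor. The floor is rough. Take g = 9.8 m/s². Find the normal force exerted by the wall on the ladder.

N_wall ≈ 51.5 N

Torques about the foot: N_wall · 10 sin 55° = 15×9.8×5 cos 55° → N_wall = 51.465 N.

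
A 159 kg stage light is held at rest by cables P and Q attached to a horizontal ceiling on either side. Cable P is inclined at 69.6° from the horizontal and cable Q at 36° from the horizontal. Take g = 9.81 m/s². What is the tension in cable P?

Weight W = 159 × 9.81 = 1560 N acts straight down.
Horizontal: T_P cos 69.6° = T_Q cos 36°  →  T_Q = 0.4309 T_P.
Vertical: T_P sin 69.6° + T_Q sin 36° = 1560.
Substituting the horizontal relation into the vertical equation gives 1.191 T_P = 1560, so T_P = 1310 N.

T_P ≈ 1310 N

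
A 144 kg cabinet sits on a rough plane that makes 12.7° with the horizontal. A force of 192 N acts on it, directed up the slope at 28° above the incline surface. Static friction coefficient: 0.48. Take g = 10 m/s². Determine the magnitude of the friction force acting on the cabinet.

Axes along / perpendicular to the incline. W sin 12.7° = 316.6 N down-slope; W cos 12.7° = 1405 N into the surface.
Perpendicular: N = W cos 12.7° − P sin 28° = 1405 − 90.14 = 1315 N.
Along incline: P cos 28° + f = W sin 12.7° (friction acts up-slope) → f = 316.6 − 169.5 = 147.1 N.
|f| = 147.1 N ≤ μN = 631 N, so the cabinet is indeed static.

f ≈ 147 N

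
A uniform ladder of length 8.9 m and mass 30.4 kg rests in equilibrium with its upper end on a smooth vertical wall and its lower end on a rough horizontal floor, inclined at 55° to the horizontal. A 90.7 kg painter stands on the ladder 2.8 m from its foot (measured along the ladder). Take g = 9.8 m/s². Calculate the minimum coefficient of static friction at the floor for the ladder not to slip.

μ_min ≈ 0.253

ΣF_y = 0: N_floor = 30.4×9.8 + 90.7×9.8 = 1186.8 N.
Torques about the foot: N_wall · 8.9 sin 55° = 30.4×9.8×4.45 cos 55° + 90.7×9.8×2.8 cos 55° → N_wall = 300.11 N.
ΣF_x = 0: f_floor = N_wall = 300.11 N.
μ_min = f_floor / N_floor = 300.11 / 1186.8 = 0.2529.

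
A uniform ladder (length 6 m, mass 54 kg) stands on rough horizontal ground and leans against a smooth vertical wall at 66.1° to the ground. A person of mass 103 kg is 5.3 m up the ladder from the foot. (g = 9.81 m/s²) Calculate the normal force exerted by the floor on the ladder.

N_floor ≈ 1540 N

ΣF_y = 0: N_floor = 54×9.81 + 103×9.81 = 1540.2 N.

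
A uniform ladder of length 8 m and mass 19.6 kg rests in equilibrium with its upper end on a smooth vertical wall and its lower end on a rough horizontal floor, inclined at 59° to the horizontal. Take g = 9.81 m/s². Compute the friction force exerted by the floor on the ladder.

Torques about the foot: N_wall · 8 sin 59° = 19.6×9.81×4 cos 59° → N_wall = 57.766 N.
ΣF_x = 0: f_floor = N_wall = 57.766 N.

f ≈ 57.8 N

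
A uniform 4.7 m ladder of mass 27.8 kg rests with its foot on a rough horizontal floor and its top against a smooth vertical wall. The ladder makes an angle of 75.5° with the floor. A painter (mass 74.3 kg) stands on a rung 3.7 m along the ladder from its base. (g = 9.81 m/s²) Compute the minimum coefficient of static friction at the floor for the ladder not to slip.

μ_min ≈ 0.183

ΣF_y = 0: N_floor = 27.8×9.81 + 74.3×9.81 = 1001.6 N.
Torques about the foot: N_wall · 4.7 sin 75.5° = 27.8×9.81×2.35 cos 75.5° + 74.3×9.81×3.7 cos 75.5° → N_wall = 183.66 N.
ΣF_x = 0: f_floor = N_wall = 183.66 N.
μ_min = f_floor / N_floor = 183.66 / 1001.6 = 0.1834.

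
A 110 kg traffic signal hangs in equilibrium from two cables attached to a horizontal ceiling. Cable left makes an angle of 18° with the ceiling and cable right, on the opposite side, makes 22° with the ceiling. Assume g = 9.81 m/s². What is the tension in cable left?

Weight W = 110 × 9.81 = 1079 N acts straight down.
Horizontal: T_left cos 18° = T_right cos 22°  →  T_right = 1.026 T_left.
Vertical: T_left sin 18° + T_right sin 22° = 1079.
Substituting the horizontal relation into the vertical equation gives 0.6933 T_left = 1079, so T_left = 1557 N.

T_left ≈ 1560 N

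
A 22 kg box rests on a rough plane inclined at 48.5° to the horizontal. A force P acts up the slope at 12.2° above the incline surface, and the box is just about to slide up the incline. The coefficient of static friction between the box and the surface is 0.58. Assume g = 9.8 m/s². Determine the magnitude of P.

P ≈ 222 N

On the verge of sliding up the incline, friction equals μN and acts down the slope.
Perpendicular: N + P sin 12.2° = W cos 48.5° = 142.9 N.
Along incline: P cos 12.2° = W sin 48.5° + μN  with W sin 48.5° = 161.5 N.
Solving the pair for P and N: P = 222.1 N, N = 95.92 N (and f = μN = 55.63 N).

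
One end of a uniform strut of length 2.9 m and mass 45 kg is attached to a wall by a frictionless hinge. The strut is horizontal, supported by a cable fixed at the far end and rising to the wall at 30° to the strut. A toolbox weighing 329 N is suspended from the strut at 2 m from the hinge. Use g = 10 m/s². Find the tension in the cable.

Take torques about the hinge: T sin 30° · 2.9 = 45×10×1.45 + 329×2 = 1310.5 N·m.
So T = 1310.5 / (0.5000 × 2.9) = 903.79 N.

T ≈ 904 N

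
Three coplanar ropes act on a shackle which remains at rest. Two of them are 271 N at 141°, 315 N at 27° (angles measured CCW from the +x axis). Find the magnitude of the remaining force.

F ≈ 321 N

Sum the known components: ΣF_x = 70.06 N, ΣF_y = 313.6 N.
For equilibrium the remaining force must supply (−ΣF_x, −ΣF_y) = (-70.06, -313.6) N.
Magnitude = √((-70.06)² + (-313.6)²) = 321.3 N; direction = atan2(-313.6, -70.06) = 257.4°.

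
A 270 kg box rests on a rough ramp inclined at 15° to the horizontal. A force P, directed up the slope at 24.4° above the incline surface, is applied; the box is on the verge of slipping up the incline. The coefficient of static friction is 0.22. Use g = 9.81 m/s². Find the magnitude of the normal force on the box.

On the verge of sliding up the incline, friction equals μN and acts down the slope.
Perpendicular: N + P sin 24.4° = W cos 15° = 2558 N.
Along incline: P cos 24.4° = W sin 15° + μN  with W sin 15° = 685.5 N.
Solving the pair for P and N: P = 1246 N, N = 2044 N (and f = μN = 449.6 N).

N ≈ 2040 N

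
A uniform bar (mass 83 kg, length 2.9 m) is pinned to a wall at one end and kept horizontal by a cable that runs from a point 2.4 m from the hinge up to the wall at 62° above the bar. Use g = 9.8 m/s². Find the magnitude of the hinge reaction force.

|H| ≈ 415 N

Take torques about the hinge: T sin 62° · 2.4 = 83×9.8×1.45 = 1179.4 N·m.
So T = 1179.4 / (0.8829 × 2.4) = 556.58 N.
ΣF_x = 0: H_x = T cos 62° = 261.3 N.
ΣF_y = 0: H_y = (83×9.8) − T sin 62° = 813.4 − 491.43 = 321.97 N.
|H| = √(H_x² + H_y²) = √((261.3)² + (321.97)²) = 414.66 N.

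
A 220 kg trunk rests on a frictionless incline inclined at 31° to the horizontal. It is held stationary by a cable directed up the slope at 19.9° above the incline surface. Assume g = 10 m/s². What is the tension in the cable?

T ≈ 1210 N

Take axes along and perpendicular to the incline. Weight components: W sin 31° = 1133 N down-slope, W cos 31° = 1886 N into the surface.
Along incline: T cos 19.9° = W sin 31° → T = 1205 N.
Perpendicular: N = W cos 31° − T sin 19.9° = 1476 N.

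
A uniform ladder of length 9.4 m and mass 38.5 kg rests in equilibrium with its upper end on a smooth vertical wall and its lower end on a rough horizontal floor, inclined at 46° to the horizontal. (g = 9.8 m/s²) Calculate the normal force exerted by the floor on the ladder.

N_floor ≈ 377 N

ΣF_y = 0: N_floor = 38.5×9.8 = 377.3 N.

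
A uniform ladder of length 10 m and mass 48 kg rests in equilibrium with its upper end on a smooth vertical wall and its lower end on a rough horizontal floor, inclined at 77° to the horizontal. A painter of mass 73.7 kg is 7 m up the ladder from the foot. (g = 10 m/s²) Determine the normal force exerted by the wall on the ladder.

Torques about the foot: N_wall · 10 sin 77° = 48×10×5 cos 77° + 73.7×10×7 cos 77° → N_wall = 174.51 N.

N_wall ≈ 175 N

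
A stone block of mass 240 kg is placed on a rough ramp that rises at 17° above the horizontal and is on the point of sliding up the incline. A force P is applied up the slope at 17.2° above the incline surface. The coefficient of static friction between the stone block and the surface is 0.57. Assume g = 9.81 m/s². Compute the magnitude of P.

P ≈ 1750 N

On the verge of sliding up the incline, friction equals μN and acts down the slope.
Perpendicular: N + P sin 17.2° = W cos 17° = 2252 N.
Along incline: P cos 17.2° = W sin 17° + μN  with W sin 17° = 688.4 N.
Solving the pair for P and N: P = 1754 N, N = 1733 N (and f = μN = 987.6 N).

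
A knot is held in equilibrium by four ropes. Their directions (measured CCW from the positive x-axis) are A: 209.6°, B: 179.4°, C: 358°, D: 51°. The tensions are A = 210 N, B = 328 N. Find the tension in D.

Resolve: ΣF_x = 210 cos 209.6° + 328 cos 179.4° + T_C cos 358° + T_D cos 51° = 0.
        ΣF_y = 210 sin 209.6° + 328 sin 179.4° + T_C sin 358° + T_D sin 51° = 0.
The known terms sum to (-510.6, -100.3) N, so 0.9994 T_C + 0.6293 T_D = 510.6 and -0.0349 T_C + 0.7771 T_D = 100.3.
Solving simultaneously: T_C = 417.8 N, T_D = 147.8 N.

T_D ≈ 148 N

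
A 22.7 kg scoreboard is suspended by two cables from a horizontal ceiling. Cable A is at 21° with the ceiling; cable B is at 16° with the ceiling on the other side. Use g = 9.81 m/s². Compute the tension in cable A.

Weight W = 22.7 × 9.81 = 222.7 N acts straight down.
Horizontal: T_A cos 21° = T_B cos 16°  →  T_B = 0.9712 T_A.
Vertical: T_A sin 21° + T_B sin 16° = 222.7.
Substituting the horizontal relation into the vertical equation gives 0.6261 T_A = 222.7, so T_A = 355.7 N.

T_A ≈ 356 N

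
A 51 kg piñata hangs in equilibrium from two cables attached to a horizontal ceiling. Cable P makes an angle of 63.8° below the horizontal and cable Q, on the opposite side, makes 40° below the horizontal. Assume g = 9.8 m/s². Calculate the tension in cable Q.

Weight W = 51 × 9.8 = 499.8 N acts straight down.
Horizontal: T_P cos 63.8° = T_Q cos 40°  →  T_P = 1.735 T_Q.
Vertical: T_P sin 63.8° + T_Q sin 40° = 499.8.
Substituting the horizontal relation into the vertical equation gives 2.2 T_Q = 499.8, so T_Q = 227.2 N.

T_Q ≈ 227 N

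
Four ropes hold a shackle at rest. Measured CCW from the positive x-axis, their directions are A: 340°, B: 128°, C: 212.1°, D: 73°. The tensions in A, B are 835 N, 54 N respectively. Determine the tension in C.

Resolve: ΣF_x = 835 cos 340° + 54 cos 128° + T_C cos 212.1° + T_D cos 73° = 0.
        ΣF_y = 835 sin 340° + 54 sin 128° + T_C sin 212.1° + T_D sin 73° = 0.
The known terms sum to (751.4, -243) N, so -0.8471 T_C + 0.2924 T_D = -751.4 and -0.5314 T_C + 0.9563 T_D = 243.
Solving simultaneously: T_C = 1206 N, T_D = 924.3 N.

T_C ≈ 1210 N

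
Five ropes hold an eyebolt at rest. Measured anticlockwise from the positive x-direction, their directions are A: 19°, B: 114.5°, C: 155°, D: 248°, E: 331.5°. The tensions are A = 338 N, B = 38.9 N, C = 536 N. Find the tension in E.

T_E ≈ 310 N

Resolve: ΣF_x = 338 cos 19° + 38.9 cos 114.5° + 536 cos 155° + T_D cos 248° + T_E cos 331.5° = 0.
        ΣF_y = 338 sin 19° + 38.9 sin 114.5° + 536 sin 155° + T_D sin 248° + T_E sin 331.5° = 0.
The known terms sum to (-182.3, 372) N, so -0.3746 T_D + 0.8788 T_E = 182.3 and -0.9272 T_D − 0.4772 T_E = -372.
Solving simultaneously: T_D = 241.4 N, T_E = 310.4 N.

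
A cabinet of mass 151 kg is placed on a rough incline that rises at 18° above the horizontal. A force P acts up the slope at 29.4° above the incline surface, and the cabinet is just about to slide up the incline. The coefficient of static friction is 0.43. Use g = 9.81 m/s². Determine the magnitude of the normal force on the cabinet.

N ≈ 926 N

On the verge of sliding up the incline, friction equals μN and acts down the slope.
Perpendicular: N + P sin 29.4° = W cos 18° = 1409 N.
Along incline: P cos 29.4° = W sin 18° + μN  with W sin 18° = 457.7 N.
Solving the pair for P and N: P = 982.7 N, N = 926.4 N (and f = μN = 398.4 N).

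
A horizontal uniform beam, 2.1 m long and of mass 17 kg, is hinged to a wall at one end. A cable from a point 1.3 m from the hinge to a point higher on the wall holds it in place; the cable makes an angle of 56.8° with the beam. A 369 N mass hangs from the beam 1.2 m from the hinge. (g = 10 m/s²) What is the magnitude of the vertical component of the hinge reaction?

Take torques about the hinge: T sin 56.8° · 1.3 = 17×10×1.05 + 369×1.2 = 621.3 N·m.
So T = 621.3 / (0.8368 × 1.3) = 571.16 N.
ΣF_y = 0: H_y = (17×10 + 369) − T sin 56.8° = 539 − 477.92 = 61.077 N.

|H_y| ≈ 61.1 N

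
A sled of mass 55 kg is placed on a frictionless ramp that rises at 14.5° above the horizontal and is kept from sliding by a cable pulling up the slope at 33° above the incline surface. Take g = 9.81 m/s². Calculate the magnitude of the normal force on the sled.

Take axes along and perpendicular to the incline. Weight components: W sin 14.5° = 135.1 N down-slope, W cos 14.5° = 522.4 N into the surface.
Along incline: T cos 33° = W sin 14.5° → T = 161.1 N.
Perpendicular: N = W cos 14.5° − T sin 33° = 434.6 N.

N ≈ 435 N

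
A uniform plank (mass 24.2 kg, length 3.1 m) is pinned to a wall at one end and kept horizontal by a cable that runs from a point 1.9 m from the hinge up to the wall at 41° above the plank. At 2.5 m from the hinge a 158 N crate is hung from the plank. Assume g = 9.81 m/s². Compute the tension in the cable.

Take torques about the hinge: T sin 41° · 1.9 = 24.2×9.81×1.55 + 158×2.5 = 762.97 N·m.
So T = 762.97 / (0.6561 × 1.9) = 612.09 N.

T ≈ 612 N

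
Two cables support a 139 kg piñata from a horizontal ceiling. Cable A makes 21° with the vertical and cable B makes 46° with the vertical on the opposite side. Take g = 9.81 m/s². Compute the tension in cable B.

Angles from the horizontal: cable A is 90° − 21° = 69°, cable B is 90° − 46° = 44°.
Weight W = 139 × 9.81 = 1364 N acts straight down.
Horizontal: T_A cos 69° = T_B cos 44°  →  T_A = 2.007 T_B.
Vertical: T_A sin 69° + T_B sin 44° = 1364.
Substituting the horizontal relation into the vertical equation gives 2.569 T_B = 1364, so T_B = 530.9 N.

T_B ≈ 531 N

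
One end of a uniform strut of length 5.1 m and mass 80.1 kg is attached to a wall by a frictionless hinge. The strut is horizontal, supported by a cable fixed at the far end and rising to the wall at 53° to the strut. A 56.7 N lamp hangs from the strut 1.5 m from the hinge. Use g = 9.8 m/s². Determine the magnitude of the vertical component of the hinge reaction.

Take torques about the hinge: T sin 53° · 5.1 = 80.1×9.8×2.55 + 56.7×1.5 = 2086.7 N·m.
So T = 2086.7 / (0.7986 × 5.1) = 512.33 N.
ΣF_y = 0: H_y = (80.1×9.8 + 56.7) − T sin 53° = 841.68 − 409.17 = 432.51 N.

|H_y| ≈ 433 N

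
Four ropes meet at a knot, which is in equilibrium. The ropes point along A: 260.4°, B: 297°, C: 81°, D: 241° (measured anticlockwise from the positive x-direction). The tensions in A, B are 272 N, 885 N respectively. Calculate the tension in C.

T_C ≈ 2410 N

Resolve: ΣF_x = 272 cos 260.4° + 885 cos 297° + T_C cos 81° + T_D cos 241° = 0.
        ΣF_y = 272 sin 260.4° + 885 sin 297° + T_C sin 81° + T_D sin 241° = 0.
The known terms sum to (356.4, -1057) N, so 0.1564 T_C − 0.4848 T_D = -356.4 and 0.9877 T_C − 0.8746 T_D = 1057.
Solving simultaneously: T_C = 2409 N, T_D = 1513 N.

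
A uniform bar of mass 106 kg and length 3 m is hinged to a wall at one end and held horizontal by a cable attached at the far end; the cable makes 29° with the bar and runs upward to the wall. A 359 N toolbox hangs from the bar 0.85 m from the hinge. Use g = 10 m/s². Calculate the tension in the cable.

Take torques about the hinge: T sin 29° · 3 = 106×10×1.5 + 359×0.85 = 1895.2 N·m.
So T = 1895.2 / (0.4848 × 3) = 1303 N.

T ≈ 1300 N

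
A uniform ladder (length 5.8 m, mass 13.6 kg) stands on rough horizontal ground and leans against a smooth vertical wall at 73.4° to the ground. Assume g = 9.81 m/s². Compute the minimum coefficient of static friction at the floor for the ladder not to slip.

μ_min ≈ 0.149

ΣF_y = 0: N_floor = 13.6×9.81 = 133.42 N.
Torques about the foot: N_wall · 5.8 sin 73.4° = 13.6×9.81×2.9 cos 73.4° → N_wall = 19.887 N.
ΣF_x = 0: f_floor = N_wall = 19.887 N.
μ_min = f_floor / N_floor = 19.887 / 133.42 = 0.1491.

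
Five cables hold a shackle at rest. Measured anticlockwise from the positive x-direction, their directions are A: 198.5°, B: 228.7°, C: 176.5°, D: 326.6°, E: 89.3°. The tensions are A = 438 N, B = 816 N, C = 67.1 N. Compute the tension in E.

Resolve: ΣF_x = 438 cos 198.5° + 816 cos 228.7° + 67.1 cos 176.5° + T_D cos 326.6° + T_E cos 89.3° = 0.
        ΣF_y = 438 sin 198.5° + 816 sin 228.7° + 67.1 sin 176.5° + T_D sin 326.6° + T_E sin 89.3° = 0.
The known terms sum to (-1021, -747.9) N, so 0.8348 T_D + 0.0122 T_E = 1021 and -0.5505 T_D + 0.9999 T_E = 747.9.
Solving simultaneously: T_D = 1202 N, T_E = 1410 N.

T_E ≈ 1410 N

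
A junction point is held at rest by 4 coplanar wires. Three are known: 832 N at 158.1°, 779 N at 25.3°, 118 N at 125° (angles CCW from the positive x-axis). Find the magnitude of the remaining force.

Sum the known components: ΣF_x = -135.4 N, ΣF_y = 739.9 N.
For equilibrium the remaining force must supply (−ΣF_x, −ΣF_y) = (135.4, -739.9) N.
Magnitude = √((135.4)² + (-739.9)²) = 752.2 N; direction = atan2(-739.9, 135.4) = 280.4°.

F ≈ 752 N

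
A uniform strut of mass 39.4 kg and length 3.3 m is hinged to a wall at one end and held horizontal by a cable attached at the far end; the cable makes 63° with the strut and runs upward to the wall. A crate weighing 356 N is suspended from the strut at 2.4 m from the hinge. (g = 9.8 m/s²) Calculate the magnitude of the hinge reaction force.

Take torques about the hinge: T sin 63° · 3.3 = 39.4×9.8×1.65 + 356×2.4 = 1491.5 N·m.
So T = 1491.5 / (0.8910 × 3.3) = 507.26 N.
ΣF_x = 0: H_x = T cos 63° = 230.29 N.
ΣF_y = 0: H_y = (39.4×9.8 + 356) − T sin 63° = 742.12 − 451.97 = 290.15 N.
|H| = √(H_x² + H_y²) = √((230.29)² + (290.15)²) = 370.43 N.

|H| ≈ 370 N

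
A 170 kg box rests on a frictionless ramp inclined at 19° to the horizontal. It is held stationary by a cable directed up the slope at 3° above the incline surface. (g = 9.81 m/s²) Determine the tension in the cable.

T ≈ 544 N

Take axes along and perpendicular to the incline. Weight components: W sin 19° = 543 N down-slope, W cos 19° = 1577 N into the surface.
Along incline: T cos 3° = W sin 19° → T = 543.7 N.
Perpendicular: N = W cos 19° − T sin 3° = 1548 N.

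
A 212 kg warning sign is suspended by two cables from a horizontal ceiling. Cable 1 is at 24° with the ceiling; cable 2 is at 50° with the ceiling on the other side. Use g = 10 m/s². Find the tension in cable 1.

Weight W = 212 × 10 = 2120 N acts straight down.
Horizontal: T_1 cos 24° = T_2 cos 50°  →  T_2 = 1.421 T_1.
Vertical: T_1 sin 24° + T_2 sin 50° = 2120.
Substituting the horizontal relation into the vertical equation gives 1.495 T_1 = 2120, so T_1 = 1418 N.

T_1 ≈ 1420 N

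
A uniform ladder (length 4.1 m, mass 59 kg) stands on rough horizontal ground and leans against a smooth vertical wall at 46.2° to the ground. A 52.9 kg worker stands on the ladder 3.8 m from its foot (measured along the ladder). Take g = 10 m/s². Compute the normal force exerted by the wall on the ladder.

Torques about the foot: N_wall · 4.1 sin 46.2° = 59×10×2.05 cos 46.2° + 52.9×10×3.8 cos 46.2° → N_wall = 753.07 N.

N_wall ≈ 753 N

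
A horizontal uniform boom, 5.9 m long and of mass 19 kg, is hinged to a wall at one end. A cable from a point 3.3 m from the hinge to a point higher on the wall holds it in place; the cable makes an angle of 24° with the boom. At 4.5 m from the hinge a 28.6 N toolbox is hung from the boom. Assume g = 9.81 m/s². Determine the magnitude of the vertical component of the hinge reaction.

|H_y| ≈ 9.37 N

Take torques about the hinge: T sin 24° · 3.3 = 19×9.81×2.95 + 28.6×4.5 = 678.55 N·m.
So T = 678.55 / (0.4067 × 3.3) = 505.54 N.
ΣF_y = 0: H_y = (19×9.81 + 28.6) − T sin 24° = 214.99 − 205.62 = 9.3686 N.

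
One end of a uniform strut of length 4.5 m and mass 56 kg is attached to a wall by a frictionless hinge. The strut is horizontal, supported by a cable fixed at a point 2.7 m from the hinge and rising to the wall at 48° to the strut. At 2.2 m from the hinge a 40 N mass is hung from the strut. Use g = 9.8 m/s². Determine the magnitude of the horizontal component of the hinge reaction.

H_x ≈ 441 N

Take torques about the hinge: T sin 48° · 2.7 = 56×9.8×2.25 + 40×2.2 = 1322.8 N·m.
So T = 1322.8 / (0.7431 × 2.7) = 659.26 N.
ΣF_x = 0: H_x = T cos 48° = 441.13 N.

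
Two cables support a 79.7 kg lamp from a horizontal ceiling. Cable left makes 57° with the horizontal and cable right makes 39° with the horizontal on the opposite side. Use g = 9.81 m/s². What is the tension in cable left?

T_left ≈ 611 N

Weight W = 79.7 × 9.81 = 781.9 N acts straight down.
Horizontal: T_left cos 57° = T_right cos 39°  →  T_right = 0.7008 T_left.
Vertical: T_left sin 57° + T_right sin 39° = 781.9.
Substituting the horizontal relation into the vertical equation gives 1.28 T_left = 781.9, so T_left = 611 N.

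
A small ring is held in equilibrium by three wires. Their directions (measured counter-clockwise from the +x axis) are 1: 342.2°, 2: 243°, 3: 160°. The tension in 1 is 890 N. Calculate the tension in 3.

T_3 ≈ 885 N

Resolve: ΣF_x = 890 cos 342.2° + T_2 cos 243° + T_3 cos 160° = 0.
        ΣF_y = 890 sin 342.2° + T_2 sin 243° + T_3 sin 160° = 0.
The known terms sum to (847.4, -272.1) N, so -0.4540 T_2 − 0.9397 T_3 = -847.4 and -0.8910 T_2 + 0.3420 T_3 = 272.1.
Solving simultaneously: T_2 = 34.42 N, T_3 = 885.1 N.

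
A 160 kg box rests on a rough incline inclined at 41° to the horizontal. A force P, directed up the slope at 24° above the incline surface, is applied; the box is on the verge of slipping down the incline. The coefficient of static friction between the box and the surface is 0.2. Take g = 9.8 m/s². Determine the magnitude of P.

P ≈ 952 N

On the verge of sliding down the incline, friction equals μN and acts up the slope.
Perpendicular: N + P sin 24° = W cos 41° = 1183 N.
Along incline: P cos 24° + μN = W sin 41° with W sin 41° = 1029 N.
Solving the pair for P and N: P = 951.7 N, N = 796.3 N (and f = μN = 159.3 N).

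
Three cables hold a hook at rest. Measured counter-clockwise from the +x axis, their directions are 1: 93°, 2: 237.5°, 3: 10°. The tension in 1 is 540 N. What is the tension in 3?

T_3 ≈ 425 N

Resolve: ΣF_x = 540 cos 93° + T_2 cos 237.5° + T_3 cos 10° = 0.
        ΣF_y = 540 sin 93° + T_2 sin 237.5° + T_3 sin 10° = 0.
The known terms sum to (-28.26, 539.3) N, so -0.5373 T_2 + 0.9848 T_3 = 28.26 and -0.8434 T_2 + 0.1736 T_3 = -539.3.
Solving simultaneously: T_2 = 727 N, T_3 = 425.3 N.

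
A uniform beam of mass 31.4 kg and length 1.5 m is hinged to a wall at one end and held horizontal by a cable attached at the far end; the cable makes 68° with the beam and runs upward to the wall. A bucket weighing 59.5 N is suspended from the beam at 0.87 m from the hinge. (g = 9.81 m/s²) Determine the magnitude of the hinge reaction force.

Take torques about the hinge: T sin 68° · 1.5 = 31.4×9.81×0.75 + 59.5×0.87 = 282.79 N·m.
So T = 282.79 / (0.9272 × 1.5) = 203.33 N.
ΣF_x = 0: H_x = T cos 68° = 76.17 N.
ΣF_y = 0: H_y = (31.4×9.81 + 59.5) − T sin 68° = 367.53 − 188.53 = 179.01 N.
|H| = √(H_x² + H_y²) = √((76.17)² + (179.01)²) = 194.54 N.

|H| ≈ 195 N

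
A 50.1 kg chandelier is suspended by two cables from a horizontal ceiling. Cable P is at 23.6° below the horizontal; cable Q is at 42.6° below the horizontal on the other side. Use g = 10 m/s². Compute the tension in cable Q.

Weight W = 50.1 × 10 = 501 N acts straight down.
Horizontal: T_P cos 23.6° = T_Q cos 42.6°  →  T_P = 0.8033 T_Q.
Vertical: T_P sin 23.6° + T_Q sin 42.6° = 501.
Substituting the horizontal relation into the vertical equation gives 0.9985 T_Q = 501, so T_Q = 501.8 N.

T_Q ≈ 502 N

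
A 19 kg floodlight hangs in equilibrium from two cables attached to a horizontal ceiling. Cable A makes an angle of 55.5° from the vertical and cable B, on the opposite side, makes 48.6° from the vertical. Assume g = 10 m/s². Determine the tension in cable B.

T_B ≈ 161 N

Angles from the horizontal: cable A is 90° − 55.5° = 34.5°, cable B is 90° − 48.6° = 41.4°.
Weight W = 19 × 10 = 190 N acts straight down.
Horizontal: T_A cos 34.5° = T_B cos 41.4°  →  T_A = 0.9102 T_B.
Vertical: T_A sin 34.5° + T_B sin 41.4° = 190.
Substituting the horizontal relation into the vertical equation gives 1.177 T_B = 190, so T_B = 161.4 N.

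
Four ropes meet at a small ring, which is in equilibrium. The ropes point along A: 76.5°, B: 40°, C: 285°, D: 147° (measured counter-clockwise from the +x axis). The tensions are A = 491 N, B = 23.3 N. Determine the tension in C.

T_C ≈ 725 N

Resolve: ΣF_x = 491 cos 76.5° + 23.3 cos 40° + T_C cos 285° + T_D cos 147° = 0.
        ΣF_y = 491 sin 76.5° + 23.3 sin 40° + T_C sin 285° + T_D sin 147° = 0.
The known terms sum to (132.5, 492.4) N, so 0.2588 T_C − 0.8387 T_D = -132.5 and -0.9659 T_C + 0.5446 T_D = -492.4.
Solving simultaneously: T_C = 725 N, T_D = 381.7 N.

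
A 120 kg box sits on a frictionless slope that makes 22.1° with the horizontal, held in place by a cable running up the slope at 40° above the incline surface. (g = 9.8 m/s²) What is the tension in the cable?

T ≈ 578 N

Take axes along and perpendicular to the incline. Weight components: W sin 22.1° = 442.4 N down-slope, W cos 22.1° = 1090 N into the surface.
Along incline: T cos 40° = W sin 22.1° → T = 577.6 N.
Perpendicular: N = W cos 22.1° − T sin 40° = 718.3 N.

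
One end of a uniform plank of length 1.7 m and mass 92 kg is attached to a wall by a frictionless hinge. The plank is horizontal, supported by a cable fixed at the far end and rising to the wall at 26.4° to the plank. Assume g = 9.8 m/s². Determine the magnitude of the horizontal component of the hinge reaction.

Take torques about the hinge: T sin 26.4° · 1.7 = 92×9.8×0.85 = 766.36 N·m.
So T = 766.36 / (0.4446 × 1.7) = 1013.9 N.
ΣF_x = 0: H_x = T cos 26.4° = 908.13 N.

H_x ≈ 908 N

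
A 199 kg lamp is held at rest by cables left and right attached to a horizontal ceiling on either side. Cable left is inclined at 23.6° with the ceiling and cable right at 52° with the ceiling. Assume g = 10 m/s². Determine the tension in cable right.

Weight W = 199 × 10 = 1990 N acts straight down.
Horizontal: T_left cos 23.6° = T_right cos 52°  →  T_left = 0.6719 T_right.
Vertical: T_left sin 23.6° + T_right sin 52° = 1990.
Substituting the horizontal relation into the vertical equation gives 1.057 T_right = 1990, so T_right = 1883 N.

T_right ≈ 1880 N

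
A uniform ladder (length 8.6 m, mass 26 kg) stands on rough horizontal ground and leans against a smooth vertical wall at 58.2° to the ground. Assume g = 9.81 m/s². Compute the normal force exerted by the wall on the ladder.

N_wall ≈ 79.1 N

Torques about the foot: N_wall · 8.6 sin 58.2° = 26×9.81×4.3 cos 58.2° → N_wall = 79.072 N.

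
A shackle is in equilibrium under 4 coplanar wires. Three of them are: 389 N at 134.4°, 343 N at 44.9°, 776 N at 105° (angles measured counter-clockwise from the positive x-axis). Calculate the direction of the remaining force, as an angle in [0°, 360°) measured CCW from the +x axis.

Sum the known components: ΣF_x = -230.1 N, ΣF_y = 1270 N.
For equilibrium the remaining force must supply (−ΣF_x, −ΣF_y) = (230.1, -1270) N.
Magnitude = √((230.1)² + (-1270)²) = 1290 N; direction = atan2(-1270, 230.1) = 280.3°.

θ ≈ 280°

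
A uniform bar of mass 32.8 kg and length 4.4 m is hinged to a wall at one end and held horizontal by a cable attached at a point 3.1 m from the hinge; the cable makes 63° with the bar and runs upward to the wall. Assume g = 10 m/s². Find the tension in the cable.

T ≈ 261 N

Take torques about the hinge: T sin 63° · 3.1 = 32.8×10×2.2 = 721.6 N·m.
So T = 721.6 / (0.8910 × 3.1) = 261.25 N.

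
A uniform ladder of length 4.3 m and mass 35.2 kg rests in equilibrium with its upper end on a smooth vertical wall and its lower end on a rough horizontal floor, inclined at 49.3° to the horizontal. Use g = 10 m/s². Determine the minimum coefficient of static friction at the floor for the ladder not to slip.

μ_min ≈ 0.430

ΣF_y = 0: N_floor = 35.2×10 = 352 N.
Torques about the foot: N_wall · 4.3 sin 49.3° = 35.2×10×2.15 cos 49.3° → N_wall = 151.38 N.
ΣF_x = 0: f_floor = N_wall = 151.38 N.
μ_min = f_floor / N_floor = 151.38 / 352 = 0.4301.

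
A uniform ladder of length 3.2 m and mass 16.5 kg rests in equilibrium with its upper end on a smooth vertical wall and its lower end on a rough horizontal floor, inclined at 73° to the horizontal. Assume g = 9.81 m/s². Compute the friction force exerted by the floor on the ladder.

f ≈ 24.7 N

Torques about the foot: N_wall · 3.2 sin 73° = 16.5×9.81×1.6 cos 73° → N_wall = 24.744 N.
ΣF_x = 0: f_floor = N_wall = 24.744 N.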